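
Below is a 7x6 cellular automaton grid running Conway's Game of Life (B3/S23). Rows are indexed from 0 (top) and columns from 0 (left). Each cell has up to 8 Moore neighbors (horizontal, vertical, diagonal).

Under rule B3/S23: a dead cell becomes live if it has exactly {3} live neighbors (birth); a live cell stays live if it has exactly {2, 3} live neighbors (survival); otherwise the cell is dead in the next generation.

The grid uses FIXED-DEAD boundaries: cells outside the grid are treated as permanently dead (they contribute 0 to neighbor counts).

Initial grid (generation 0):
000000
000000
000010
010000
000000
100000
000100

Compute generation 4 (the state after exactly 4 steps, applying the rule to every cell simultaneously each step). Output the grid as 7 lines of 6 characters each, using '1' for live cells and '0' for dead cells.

Answer: 000000
000000
000000
000000
000000
000000
000000

Derivation:
Simulating step by step:
Generation 0 (given above): 4 live cells
Generation 1: 0 live cells
000000
000000
000000
000000
000000
000000
000000
Generation 2: 0 live cells
000000
000000
000000
000000
000000
000000
000000
Generation 3: 0 live cells
000000
000000
000000
000000
000000
000000
000000
Generation 4: 0 live cells
(generation 4 grid is the final answer)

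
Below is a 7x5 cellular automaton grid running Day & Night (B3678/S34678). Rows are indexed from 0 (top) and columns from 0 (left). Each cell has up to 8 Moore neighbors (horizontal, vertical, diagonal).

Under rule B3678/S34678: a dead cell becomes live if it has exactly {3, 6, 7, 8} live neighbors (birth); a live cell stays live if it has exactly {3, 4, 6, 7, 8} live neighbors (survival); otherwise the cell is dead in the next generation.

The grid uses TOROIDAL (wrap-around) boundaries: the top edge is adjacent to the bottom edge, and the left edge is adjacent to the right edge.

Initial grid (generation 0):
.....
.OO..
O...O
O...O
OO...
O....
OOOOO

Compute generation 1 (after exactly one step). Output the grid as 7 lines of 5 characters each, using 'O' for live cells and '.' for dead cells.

Simulating step by step:
Generation 0 (given above): 14 live cells
Generation 1: 13 live cells
(generation 1 grid is the final answer)

Answer: ....O
O....
O..OO
....O
OO...
.O.O.
OO..O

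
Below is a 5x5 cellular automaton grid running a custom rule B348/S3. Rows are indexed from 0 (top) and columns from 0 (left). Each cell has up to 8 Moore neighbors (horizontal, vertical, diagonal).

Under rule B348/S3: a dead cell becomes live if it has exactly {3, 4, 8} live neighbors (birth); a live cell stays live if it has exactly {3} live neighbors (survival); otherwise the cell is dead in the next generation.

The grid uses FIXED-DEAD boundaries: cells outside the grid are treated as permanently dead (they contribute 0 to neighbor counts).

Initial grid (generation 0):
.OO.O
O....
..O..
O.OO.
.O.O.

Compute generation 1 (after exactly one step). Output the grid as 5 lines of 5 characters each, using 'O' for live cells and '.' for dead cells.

Answer: .....
.OOO.
.O.O.
.O.O.
..O..

Derivation:
Simulating step by step:
Generation 0 (given above): 10 live cells
Generation 1: 8 live cells
(generation 1 grid is the final answer)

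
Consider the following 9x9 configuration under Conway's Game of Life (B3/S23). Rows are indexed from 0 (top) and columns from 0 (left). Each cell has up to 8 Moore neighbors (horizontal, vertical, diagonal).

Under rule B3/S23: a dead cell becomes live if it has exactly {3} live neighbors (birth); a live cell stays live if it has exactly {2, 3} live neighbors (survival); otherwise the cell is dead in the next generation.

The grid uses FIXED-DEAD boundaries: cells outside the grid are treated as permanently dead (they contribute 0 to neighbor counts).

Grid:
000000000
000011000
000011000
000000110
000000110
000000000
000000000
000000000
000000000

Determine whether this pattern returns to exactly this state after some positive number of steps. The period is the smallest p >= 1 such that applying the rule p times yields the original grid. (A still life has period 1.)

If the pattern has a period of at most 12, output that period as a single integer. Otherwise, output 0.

Simulating and comparing each generation to the original:
Gen 0 (original, given above): 8 live cells
Gen 1: 6 live cells, differs from original
Gen 2: 8 live cells, MATCHES original -> period = 2

Answer: 2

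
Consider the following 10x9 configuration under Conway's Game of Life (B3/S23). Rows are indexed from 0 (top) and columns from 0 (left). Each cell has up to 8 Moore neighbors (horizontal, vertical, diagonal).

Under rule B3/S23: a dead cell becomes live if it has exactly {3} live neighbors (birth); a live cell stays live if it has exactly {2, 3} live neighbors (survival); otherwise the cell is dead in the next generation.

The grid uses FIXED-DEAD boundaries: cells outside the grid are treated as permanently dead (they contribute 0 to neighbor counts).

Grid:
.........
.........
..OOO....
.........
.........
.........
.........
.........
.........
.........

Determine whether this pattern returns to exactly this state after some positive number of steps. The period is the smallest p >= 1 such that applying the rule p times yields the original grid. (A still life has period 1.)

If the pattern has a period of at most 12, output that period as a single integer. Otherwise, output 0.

Simulating and comparing each generation to the original:
Gen 0 (original, given above): 3 live cells
Gen 1: 3 live cells, differs from original
Gen 2: 3 live cells, MATCHES original -> period = 2

Answer: 2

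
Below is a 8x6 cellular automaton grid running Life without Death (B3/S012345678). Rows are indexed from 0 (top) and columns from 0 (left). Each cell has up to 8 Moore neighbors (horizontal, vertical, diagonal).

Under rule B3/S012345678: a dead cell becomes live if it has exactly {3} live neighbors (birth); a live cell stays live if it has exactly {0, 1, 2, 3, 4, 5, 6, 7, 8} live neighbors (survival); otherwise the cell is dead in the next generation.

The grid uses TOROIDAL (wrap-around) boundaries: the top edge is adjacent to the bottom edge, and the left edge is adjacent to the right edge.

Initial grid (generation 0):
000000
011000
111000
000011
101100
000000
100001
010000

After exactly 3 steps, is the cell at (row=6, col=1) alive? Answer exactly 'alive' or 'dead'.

Simulating step by step:
Generation 0 (given above): 13 live cells
Generation 1: 24 live cells
011000
111000
111101
000011
101111
110001
100001
110000
Generation 2: 29 live cells
011000
111001
111101
000011
101111
111101
100001
111001
Generation 3: 32 live cells
011100
111011
111101
000011
101111
111101
100101
111001

Cell (6,1) at generation 3: 0 -> dead

Answer: dead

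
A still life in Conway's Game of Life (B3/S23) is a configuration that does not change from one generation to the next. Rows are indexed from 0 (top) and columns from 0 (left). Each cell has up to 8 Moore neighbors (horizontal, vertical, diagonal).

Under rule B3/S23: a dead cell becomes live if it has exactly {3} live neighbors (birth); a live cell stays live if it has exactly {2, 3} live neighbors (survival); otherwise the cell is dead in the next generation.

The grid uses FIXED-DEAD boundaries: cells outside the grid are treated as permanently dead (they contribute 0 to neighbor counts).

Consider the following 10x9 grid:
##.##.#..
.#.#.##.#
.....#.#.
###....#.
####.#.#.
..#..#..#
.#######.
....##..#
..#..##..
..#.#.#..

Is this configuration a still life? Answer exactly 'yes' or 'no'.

Answer: no

Derivation:
Compute generation 1 and compare to generation 0 (given above):
Generation 1:
##.##.##.
##.#.....
#...##.##
#..##..##
#..##..##
#.......#
.##....##
.#.......
......##.
...#..#..
Cell (0,7) differs: gen0=0 vs gen1=1 -> NOT a still life.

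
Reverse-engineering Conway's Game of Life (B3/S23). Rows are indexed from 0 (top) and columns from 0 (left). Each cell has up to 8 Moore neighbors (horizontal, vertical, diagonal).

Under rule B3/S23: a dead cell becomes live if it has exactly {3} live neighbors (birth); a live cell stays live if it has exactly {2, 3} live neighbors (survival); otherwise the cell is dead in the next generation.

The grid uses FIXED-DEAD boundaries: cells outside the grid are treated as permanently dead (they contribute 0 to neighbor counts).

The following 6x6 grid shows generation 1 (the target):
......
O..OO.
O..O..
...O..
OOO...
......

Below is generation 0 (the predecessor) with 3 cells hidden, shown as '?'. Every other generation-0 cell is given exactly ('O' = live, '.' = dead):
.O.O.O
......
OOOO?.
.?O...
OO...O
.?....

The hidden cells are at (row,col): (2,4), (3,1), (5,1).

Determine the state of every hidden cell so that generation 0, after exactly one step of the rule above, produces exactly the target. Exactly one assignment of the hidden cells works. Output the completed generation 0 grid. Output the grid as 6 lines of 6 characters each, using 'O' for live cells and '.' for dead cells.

Hidden generation-0 cells (in order): (2,4), (3,1), (5,1).
A hidden cell only influences target cells in its own 3x3 neighborhood. Try each of the 2^3 = 8 assignments, step the completed generation 0 forward once under B3/S23, and compare with the target:
  (2,4)=. (3,1)=. (5,1)=. -> step gives (2,0)='.' but target has 'O' -> reject
  (2,4)=. (3,1)=. (5,1)=O -> step gives (2,0)='.' but target has 'O' -> reject
  (2,4)=. (3,1)=O (5,1)=. -> step reproduces the target at every cell -> ACCEPT
  (2,4)=. (3,1)=O (5,1)=O -> step gives (4,1)='.' but target has 'O' -> reject
  (2,4)=O (3,1)=. (5,1)=. -> step gives (1,3)='.' but target has 'O' -> reject
  (2,4)=O (3,1)=. (5,1)=O -> step gives (1,3)='.' but target has 'O' -> reject
  (2,4)=O (3,1)=O (5,1)=. -> step gives (1,3)='.' but target has 'O' -> reject
  (2,4)=O (3,1)=O (5,1)=O -> step gives (1,3)='.' but target has 'O' -> reject
Unique solution: (2,4)=dead, (3,1)=live, (5,1)=dead.
Check: live-neighbor counts of every cell in the completed generation 0:
102020
345331
244210
565321
233110
221011
Applying B3/S23 to generation 0 with these counts gives:
......
O..OO.
O..O..
...O..
OOO...
......
which matches the target exactly.

Answer: .O.O.O
......
OOOO..
.OO...
OO...O
......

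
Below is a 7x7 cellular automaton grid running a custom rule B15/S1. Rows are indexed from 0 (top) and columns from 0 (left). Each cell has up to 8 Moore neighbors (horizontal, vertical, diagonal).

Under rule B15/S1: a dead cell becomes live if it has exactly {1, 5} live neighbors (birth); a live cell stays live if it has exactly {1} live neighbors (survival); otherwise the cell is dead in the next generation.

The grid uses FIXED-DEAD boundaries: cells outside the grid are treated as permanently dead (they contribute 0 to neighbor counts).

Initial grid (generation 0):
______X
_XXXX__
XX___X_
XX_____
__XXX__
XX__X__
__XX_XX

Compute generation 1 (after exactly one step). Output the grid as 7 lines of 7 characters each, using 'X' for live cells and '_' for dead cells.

Simulating step by step:
Generation 0 (given above): 20 live cells
Generation 1: 9 live cells
(generation 1 grid is the final answer)

Answer: X______
_______
__X__XX
______X
_X_____
X_X____
______X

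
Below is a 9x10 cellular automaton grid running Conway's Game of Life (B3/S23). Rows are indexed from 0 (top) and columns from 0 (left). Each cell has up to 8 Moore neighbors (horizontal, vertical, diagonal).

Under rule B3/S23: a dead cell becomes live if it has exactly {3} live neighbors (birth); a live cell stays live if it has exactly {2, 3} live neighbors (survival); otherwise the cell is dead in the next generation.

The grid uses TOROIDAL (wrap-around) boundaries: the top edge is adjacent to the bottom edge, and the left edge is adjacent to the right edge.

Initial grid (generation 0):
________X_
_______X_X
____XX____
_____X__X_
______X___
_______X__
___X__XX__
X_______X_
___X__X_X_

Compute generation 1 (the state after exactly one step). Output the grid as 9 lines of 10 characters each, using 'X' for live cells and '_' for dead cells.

Answer: ________XX
________X_
____XXX_X_
____XXX___
______XX__
_______X__
______XXX_
______X_XX
________X_

Derivation:
Simulating step by step:
Generation 0 (given above): 17 live cells
Generation 1: 20 live cells
(generation 1 grid is the final answer)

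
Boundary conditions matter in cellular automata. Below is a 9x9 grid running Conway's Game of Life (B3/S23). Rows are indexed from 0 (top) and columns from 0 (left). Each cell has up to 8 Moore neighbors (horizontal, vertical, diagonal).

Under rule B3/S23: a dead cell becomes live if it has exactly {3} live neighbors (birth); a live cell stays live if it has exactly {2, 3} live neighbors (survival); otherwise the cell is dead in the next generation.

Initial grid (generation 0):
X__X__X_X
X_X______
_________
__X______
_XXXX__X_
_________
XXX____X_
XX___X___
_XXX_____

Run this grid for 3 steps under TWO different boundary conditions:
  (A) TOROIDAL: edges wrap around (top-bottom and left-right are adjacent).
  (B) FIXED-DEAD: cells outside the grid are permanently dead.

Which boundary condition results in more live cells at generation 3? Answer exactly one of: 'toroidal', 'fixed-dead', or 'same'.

Answer: toroidal

Derivation:
Under TOROIDAL boundary, generation 3:
____X__X_
XX_______
XXX______
_________
__XXX____
__X______
X___X__X_
XX__X_X__
X____XX__
Population = 21

Under FIXED-DEAD boundary, generation 3:
_X_______
X_X______
_________
X_X______
XXXXX____
XXX______
XXX______
X________
_XX______
Population = 19

Comparison: toroidal=21, fixed-dead=19 -> toroidal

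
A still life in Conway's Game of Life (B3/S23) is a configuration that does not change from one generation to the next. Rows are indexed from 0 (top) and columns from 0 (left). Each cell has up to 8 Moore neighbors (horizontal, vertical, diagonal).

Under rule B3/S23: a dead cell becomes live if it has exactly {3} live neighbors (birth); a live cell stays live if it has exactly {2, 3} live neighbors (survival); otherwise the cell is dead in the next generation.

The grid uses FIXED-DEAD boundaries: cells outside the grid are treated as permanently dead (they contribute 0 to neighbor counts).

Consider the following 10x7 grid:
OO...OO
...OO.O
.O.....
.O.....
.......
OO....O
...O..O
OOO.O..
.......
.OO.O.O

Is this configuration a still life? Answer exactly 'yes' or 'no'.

Compute generation 1 and compare to generation 0 (given above):
Generation 1:
....OOO
OOO.O.O
..O....
.......
OO.....
.......
...O.O.
.OOO...
O....O.
.......
Cell (0,0) differs: gen0=1 vs gen1=0 -> NOT a still life.

Answer: no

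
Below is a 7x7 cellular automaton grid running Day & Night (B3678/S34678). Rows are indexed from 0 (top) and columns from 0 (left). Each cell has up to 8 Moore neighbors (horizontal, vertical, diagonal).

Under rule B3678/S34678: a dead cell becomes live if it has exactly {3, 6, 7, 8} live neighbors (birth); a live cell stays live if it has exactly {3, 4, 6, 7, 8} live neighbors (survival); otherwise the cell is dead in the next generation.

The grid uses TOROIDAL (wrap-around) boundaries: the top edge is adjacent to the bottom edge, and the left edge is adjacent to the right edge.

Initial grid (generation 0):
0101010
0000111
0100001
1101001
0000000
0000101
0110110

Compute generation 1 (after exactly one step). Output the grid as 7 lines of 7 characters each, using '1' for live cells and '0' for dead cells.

Answer: 1001100
0010111
1010101
1010000
0000011
0001000
1010111

Derivation:
Simulating step by step:
Generation 0 (given above): 18 live cells
Generation 1: 21 live cells
(generation 1 grid is the final answer)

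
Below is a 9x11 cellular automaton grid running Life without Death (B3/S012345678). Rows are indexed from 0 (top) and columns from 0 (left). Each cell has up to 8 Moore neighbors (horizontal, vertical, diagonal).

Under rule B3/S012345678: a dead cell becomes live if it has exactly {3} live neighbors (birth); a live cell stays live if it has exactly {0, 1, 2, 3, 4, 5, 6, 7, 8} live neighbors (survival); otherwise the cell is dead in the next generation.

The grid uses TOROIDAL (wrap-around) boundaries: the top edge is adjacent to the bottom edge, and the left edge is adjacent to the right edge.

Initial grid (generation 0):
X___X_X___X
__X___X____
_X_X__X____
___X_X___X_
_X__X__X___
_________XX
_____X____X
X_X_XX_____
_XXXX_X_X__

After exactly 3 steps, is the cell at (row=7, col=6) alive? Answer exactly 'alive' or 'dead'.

Answer: alive

Derivation:
Simulating step by step:
Generation 0 (given above): 29 live cells
Generation 1: 46 live cells
X___X_X___X
XXXX__XX___
_X_XXXX____
___X_XX__X_
_X__X__XXXX
X________XX
X___XX___XX
X_X_XXX____
_XXXX_XXX_X
Generation 2: 61 live cells
X___X_X_XXX
XXXX__XX__X
XX_XXXX____
X__X_XX__XX
_X__XXXXXXX
XX__XX___XX
X__XXXX__XX
X_X_XXX_X__
_XXXX_XXXXX
Generation 3: 69 live cells
X___X_X_XXX
XXXX__XXX_X
XX_XXXX__X_
X__X_XX__XX
_XXXXXXXXXX
XXX_XX___XX
X_XXXXXXXXX
X_X_XXX_X__
_XXXX_XXXXX

Cell (7,6) at generation 3: 1 -> alive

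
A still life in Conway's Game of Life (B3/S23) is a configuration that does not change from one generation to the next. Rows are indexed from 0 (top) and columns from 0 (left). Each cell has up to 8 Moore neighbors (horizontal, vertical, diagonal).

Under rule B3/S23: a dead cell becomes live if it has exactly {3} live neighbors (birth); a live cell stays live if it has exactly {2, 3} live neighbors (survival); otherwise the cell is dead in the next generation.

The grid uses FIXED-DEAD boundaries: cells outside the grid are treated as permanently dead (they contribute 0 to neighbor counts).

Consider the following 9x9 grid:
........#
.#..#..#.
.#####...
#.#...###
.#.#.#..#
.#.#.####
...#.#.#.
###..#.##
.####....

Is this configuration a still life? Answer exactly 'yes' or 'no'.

Answer: no

Derivation:
Compute generation 1 and compare to generation 0 (given above):
Generation 1:
.........
.#..##...
#...##..#
#.....###
##.#.#...
...#.#..#
#..#.#...
#....#.##
#..##....
Cell (0,8) differs: gen0=1 vs gen1=0 -> NOT a still life.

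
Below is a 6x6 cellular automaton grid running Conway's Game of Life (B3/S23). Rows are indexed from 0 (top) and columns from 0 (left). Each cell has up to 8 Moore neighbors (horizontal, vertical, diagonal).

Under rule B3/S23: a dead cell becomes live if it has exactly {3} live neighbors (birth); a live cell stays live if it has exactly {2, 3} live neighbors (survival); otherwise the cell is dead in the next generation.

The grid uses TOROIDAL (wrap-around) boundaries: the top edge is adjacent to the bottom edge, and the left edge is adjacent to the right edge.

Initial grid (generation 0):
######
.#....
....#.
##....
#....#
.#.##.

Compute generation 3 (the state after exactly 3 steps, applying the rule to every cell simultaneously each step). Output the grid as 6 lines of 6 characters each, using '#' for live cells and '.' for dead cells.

Simulating step by step:
Generation 0 (given above): 15 live cells
Generation 1: 9 live cells
.....#
.#....
##....
##....
..#.##
......
Generation 2: 8 live cells
......
.#....
..#...
..#...
##...#
....##
Generation 3: 10 live cells
(generation 3 grid is the final answer)

Answer: ......
......
.##...
#.#...
##..##
....##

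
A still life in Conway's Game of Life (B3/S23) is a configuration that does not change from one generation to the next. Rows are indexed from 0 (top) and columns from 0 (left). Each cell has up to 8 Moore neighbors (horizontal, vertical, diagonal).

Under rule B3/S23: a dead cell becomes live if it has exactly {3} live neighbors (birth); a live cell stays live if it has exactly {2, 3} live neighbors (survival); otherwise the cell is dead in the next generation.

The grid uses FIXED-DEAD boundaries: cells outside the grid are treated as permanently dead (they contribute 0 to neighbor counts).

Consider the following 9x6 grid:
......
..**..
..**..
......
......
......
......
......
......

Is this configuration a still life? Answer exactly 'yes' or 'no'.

Answer: yes

Derivation:
Compute generation 1 and compare to generation 0 (given above):
Generation 1:
......
..**..
..**..
......
......
......
......
......
......
The grids are IDENTICAL -> still life.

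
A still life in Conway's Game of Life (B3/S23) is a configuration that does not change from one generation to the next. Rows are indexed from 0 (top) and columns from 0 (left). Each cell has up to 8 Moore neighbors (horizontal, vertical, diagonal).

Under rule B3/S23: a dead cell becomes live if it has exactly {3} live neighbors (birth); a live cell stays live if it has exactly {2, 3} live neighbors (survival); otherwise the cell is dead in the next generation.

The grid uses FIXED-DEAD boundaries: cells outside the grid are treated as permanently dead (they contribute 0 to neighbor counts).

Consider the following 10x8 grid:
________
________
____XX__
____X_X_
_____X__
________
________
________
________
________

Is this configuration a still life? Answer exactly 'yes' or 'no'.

Compute generation 1 and compare to generation 0 (given above):
Generation 1:
________
________
____XX__
____X_X_
_____X__
________
________
________
________
________
The grids are IDENTICAL -> still life.

Answer: yes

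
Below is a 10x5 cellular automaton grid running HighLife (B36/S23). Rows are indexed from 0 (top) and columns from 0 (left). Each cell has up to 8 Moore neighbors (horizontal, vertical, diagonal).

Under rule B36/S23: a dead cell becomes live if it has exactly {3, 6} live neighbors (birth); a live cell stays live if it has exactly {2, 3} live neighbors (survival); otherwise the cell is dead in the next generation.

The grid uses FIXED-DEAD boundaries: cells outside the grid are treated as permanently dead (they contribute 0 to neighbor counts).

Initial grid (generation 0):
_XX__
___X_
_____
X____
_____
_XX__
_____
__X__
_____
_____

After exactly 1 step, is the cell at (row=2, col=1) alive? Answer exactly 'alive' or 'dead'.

Simulating step by step:
Generation 0 (given above): 7 live cells
Generation 1: 5 live cells
__X__
__X__
_____
_____
_X___
_____
_XX__
_____
_____
_____

Cell (2,1) at generation 1: 0 -> dead

Answer: dead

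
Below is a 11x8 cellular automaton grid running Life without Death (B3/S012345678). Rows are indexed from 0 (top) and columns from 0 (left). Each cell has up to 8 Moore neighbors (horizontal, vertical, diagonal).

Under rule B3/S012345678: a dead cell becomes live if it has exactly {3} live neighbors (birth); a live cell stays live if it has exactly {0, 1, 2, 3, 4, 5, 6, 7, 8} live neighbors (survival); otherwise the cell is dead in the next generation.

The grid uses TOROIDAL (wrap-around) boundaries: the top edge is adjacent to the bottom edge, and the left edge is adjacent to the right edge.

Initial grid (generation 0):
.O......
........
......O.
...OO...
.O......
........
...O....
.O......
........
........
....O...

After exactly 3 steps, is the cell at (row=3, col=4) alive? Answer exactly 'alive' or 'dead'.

Answer: alive

Derivation:
Simulating step by step:
Generation 0 (given above): 8 live cells
Generation 1: 8 live cells
.O......
........
......O.
...OO...
.O......
........
...O....
.O......
........
........
....O...
Generation 2: 8 live cells
.O......
........
......O.
...OO...
.O......
........
...O....
.O......
........
........
....O...
Generation 3: 8 live cells
.O......
........
......O.
...OO...
.O......
........
...O....
.O......
........
........
....O...

Cell (3,4) at generation 3: 1 -> alive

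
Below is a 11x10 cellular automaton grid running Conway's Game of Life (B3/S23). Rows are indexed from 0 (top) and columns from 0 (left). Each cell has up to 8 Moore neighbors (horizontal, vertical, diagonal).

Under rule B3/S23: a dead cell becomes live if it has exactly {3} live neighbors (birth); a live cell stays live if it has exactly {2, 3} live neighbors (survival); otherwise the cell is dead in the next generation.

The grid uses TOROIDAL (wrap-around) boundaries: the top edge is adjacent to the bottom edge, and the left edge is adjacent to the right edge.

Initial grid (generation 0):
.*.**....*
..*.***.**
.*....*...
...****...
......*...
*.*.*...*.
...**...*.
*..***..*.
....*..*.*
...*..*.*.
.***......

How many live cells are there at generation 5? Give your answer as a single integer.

Simulating step by step:
Generation 0 (given above): 38 live cells
Generation 1: 36 live cells
.*......**
.**.*.****
..*.......
....*.**..
......**..
....**.*.*
.**....**.
.....*.**.
......**.*
...**..**.
**........
Generation 2: 28 live cells
..........
.***...*.*
.**.......
.....***..
....*.....
.....*....
....**...*
.........*
....**...*
*.....****
***....*..
Generation 3: 29 live cells
...*....*.
**.*......
**.*...**.
.....**...
....*.....
.....*....
....**....
*.......**
.....***..
.....***..
**....**..
Generation 4: 33 live cells
.......*.*
**.**..**.
**..*.**.*
....****..
....*.*...
.....*....
....**...*
....*..***
.....*...*
........*.
.....*..*.
Generation 5: 35 live cells
*...*.**.*
.*****....
.**......*
*..**...*.
....*..*..
......*...
....***..*
*...*.*..*
.......*.*
........**
.......***
Population at generation 5: 35

Answer: 35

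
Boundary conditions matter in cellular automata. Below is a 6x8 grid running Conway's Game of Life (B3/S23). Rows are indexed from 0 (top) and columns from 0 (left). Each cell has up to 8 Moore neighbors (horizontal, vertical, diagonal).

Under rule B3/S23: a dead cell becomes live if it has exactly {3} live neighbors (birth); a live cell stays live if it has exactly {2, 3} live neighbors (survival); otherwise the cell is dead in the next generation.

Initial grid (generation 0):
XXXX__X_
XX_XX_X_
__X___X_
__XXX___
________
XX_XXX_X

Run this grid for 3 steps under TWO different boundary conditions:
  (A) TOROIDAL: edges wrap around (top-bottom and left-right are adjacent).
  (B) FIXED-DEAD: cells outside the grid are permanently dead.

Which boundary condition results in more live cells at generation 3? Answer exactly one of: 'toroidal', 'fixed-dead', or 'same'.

Under TOROIDAL boundary, generation 3:
____XXXX
____X_X_
XXX___XX
__X___X_
__X___X_
_X__X_XX
Population = 19

Under FIXED-DEAD boundary, generation 3:
___X__X_
__X___X_
__XXX___
__X_X___
__XX____
___X____
Population = 12

Comparison: toroidal=19, fixed-dead=12 -> toroidal

Answer: toroidal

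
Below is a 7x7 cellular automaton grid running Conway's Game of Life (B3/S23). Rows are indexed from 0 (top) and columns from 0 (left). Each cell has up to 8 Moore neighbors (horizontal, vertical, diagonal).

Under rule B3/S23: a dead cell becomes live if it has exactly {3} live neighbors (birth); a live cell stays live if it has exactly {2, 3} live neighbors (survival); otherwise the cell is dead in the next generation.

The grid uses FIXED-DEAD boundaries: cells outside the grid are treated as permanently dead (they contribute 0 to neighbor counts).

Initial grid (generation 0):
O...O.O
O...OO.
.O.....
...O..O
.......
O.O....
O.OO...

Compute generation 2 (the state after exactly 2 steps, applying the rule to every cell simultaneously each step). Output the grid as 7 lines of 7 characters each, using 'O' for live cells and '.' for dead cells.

Answer: ....OO.
...O...
....OO.
.......
.......
..OO...
..OO...

Derivation:
Simulating step by step:
Generation 0 (given above): 14 live cells
Generation 1: 11 live cells
....O..
OO..OO.
....OO.
.......
.......
..OO...
..OO...
Generation 2: 9 live cells
(generation 2 grid is the final answer)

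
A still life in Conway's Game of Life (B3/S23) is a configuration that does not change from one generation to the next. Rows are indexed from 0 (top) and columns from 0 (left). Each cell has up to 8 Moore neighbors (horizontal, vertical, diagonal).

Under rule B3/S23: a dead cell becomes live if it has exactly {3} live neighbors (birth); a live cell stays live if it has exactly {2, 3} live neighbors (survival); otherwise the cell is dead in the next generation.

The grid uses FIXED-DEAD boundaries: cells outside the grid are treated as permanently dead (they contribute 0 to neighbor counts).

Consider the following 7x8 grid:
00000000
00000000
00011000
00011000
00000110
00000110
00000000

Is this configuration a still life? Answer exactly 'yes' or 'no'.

Compute generation 1 and compare to generation 0 (given above):
Generation 1:
00000000
00000000
00011000
00010000
00000010
00000110
00000000
Cell (3,4) differs: gen0=1 vs gen1=0 -> NOT a still life.

Answer: no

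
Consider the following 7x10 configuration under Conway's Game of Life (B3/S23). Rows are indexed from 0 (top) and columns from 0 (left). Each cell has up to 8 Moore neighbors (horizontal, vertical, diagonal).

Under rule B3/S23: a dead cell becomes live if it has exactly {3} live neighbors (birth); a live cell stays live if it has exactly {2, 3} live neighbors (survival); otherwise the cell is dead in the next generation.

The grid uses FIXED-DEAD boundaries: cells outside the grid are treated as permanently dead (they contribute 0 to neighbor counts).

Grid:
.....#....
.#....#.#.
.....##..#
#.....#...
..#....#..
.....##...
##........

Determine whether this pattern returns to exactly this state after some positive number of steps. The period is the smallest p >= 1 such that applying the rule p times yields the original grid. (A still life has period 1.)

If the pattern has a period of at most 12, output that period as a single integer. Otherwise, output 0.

Answer: 0

Derivation:
Simulating and comparing each generation to the original:
Gen 0 (original, given above): 15 live cells
Gen 1: 11 live cells, differs from original
Gen 2: 8 live cells, differs from original
Gen 3: 8 live cells, differs from original
Gen 4: 10 live cells, differs from original
Gen 5: 14 live cells, differs from original
Gen 6: 10 live cells, differs from original
Gen 7: 12 live cells, differs from original
Gen 8: 11 live cells, differs from original
Gen 9: 13 live cells, differs from original
Gen 10: 13 live cells, differs from original
Gen 11: 17 live cells, differs from original
Gen 12: 13 live cells, differs from original
No period found within 12 steps.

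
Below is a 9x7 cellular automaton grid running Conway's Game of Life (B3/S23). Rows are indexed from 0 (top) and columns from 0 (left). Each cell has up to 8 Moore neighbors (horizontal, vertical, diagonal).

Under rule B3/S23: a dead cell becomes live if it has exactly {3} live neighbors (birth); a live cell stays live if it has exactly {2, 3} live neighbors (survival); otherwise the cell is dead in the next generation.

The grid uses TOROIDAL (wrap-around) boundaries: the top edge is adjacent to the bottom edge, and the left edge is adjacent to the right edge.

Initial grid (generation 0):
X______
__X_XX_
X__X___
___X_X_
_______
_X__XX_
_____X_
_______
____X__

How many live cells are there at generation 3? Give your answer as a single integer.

Simulating step by step:
Generation 0 (given above): 13 live cells
Generation 1: 17 live cells
___XXX_
_X_XX_X
__XX_XX
____X__
_____X_
____XX_
____XX_
_______
_______
Generation 2: 16 live cells
__XX_X_
X_____X
X_X___X
___XX_X
_____X_
______X
____XX_
_______
____X__
Generation 3: 24 live cells
___XXXX
X_XX_X_
_X_X___
X__XX_X
____XXX
____X_X
_____X_
____XX_
___XX__
Population at generation 3: 24

Answer: 24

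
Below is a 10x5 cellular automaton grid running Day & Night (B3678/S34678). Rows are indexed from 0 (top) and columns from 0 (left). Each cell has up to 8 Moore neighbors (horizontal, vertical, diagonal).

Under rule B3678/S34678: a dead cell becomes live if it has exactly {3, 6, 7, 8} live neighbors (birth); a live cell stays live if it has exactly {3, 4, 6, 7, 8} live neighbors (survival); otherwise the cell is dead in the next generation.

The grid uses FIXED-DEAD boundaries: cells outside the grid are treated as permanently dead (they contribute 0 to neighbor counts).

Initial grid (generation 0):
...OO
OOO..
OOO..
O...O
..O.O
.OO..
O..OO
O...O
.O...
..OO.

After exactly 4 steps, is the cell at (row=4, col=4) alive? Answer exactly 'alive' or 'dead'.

Answer: alive

Derivation:
Simulating step by step:
Generation 0 (given above): 22 live cells
Generation 1: 18 live cells
.OO..
O.O..
OOOO.
..O..
.....
.OO.O
..OO.
.O.O.
..OO.
.....
Generation 2: 17 live cells
.O...
OO...
..OO.
..OO.
.OOO.
..O..
...OO
..OOO
..O..
.....
Generation 3: 14 live cells
O....
.O...
..OO.
..O.O
.O.O.
.OO.O
....O
..O.O
.....
.....
Generation 4: 13 live cells
.....
..O..
.OOO.
.OO..
.O.OO
..O..
.OO..
...O.
.....
.....

Cell (4,4) at generation 4: 1 -> alive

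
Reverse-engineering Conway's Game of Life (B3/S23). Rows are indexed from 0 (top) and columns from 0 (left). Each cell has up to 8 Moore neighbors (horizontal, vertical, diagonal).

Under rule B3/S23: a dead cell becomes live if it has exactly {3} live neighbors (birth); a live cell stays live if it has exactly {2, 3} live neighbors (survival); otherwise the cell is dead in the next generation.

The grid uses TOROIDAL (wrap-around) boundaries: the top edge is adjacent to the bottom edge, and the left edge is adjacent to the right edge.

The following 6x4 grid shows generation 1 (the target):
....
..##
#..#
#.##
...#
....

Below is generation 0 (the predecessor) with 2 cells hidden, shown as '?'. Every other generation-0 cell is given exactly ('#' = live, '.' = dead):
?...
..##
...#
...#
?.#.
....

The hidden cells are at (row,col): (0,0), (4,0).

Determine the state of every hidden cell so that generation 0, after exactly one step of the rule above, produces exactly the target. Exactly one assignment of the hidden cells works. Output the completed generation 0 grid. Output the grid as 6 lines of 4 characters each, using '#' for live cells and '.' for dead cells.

Hidden generation-0 cells (in order): (0,0), (4,0).
A hidden cell only influences target cells in its own 3x3 neighborhood. Try each of the 2^2 = 4 assignments, step the completed generation 0 forward once under B3/S23, and compare with the target:
  (0,0)=. (4,0)=. -> step gives (3,0)='.' but target has '#' -> reject
  (0,0)=. (4,0)=# -> step reproduces the target at every cell -> ACCEPT
  (0,0)=# (4,0)=. -> step gives (0,3)='#' but target has '.' -> reject
  (0,0)=# (4,0)=# -> step gives (0,3)='#' but target has '.' -> reject
Unique solution: (0,0)=dead, (4,0)=live.
Check: live-neighbor counts of every cell in the completed generation 0:
1122
2122
3143
3233
1213
1212
Applying B3/S23 to generation 0 with these counts gives:
....
..##
#..#
#.##
...#
....
which matches the target exactly.

Answer: ....
..##
...#
...#
#.#.
....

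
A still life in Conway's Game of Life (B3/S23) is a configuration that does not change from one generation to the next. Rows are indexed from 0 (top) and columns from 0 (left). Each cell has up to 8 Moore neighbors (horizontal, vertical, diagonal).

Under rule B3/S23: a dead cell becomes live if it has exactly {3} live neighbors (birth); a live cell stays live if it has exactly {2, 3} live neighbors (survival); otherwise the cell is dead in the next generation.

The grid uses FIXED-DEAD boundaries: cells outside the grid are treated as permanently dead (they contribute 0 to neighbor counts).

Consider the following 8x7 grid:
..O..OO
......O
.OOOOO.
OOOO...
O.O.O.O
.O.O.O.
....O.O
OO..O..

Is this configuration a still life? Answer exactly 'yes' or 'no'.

Answer: no

Derivation:
Compute generation 1 and compare to generation 0 (given above):
Generation 1:
.....OO
.O....O
O...OO.
O......
O...OO.
.OOO..O
OOOOO..
.....O.
Cell (0,2) differs: gen0=1 vs gen1=0 -> NOT a still life.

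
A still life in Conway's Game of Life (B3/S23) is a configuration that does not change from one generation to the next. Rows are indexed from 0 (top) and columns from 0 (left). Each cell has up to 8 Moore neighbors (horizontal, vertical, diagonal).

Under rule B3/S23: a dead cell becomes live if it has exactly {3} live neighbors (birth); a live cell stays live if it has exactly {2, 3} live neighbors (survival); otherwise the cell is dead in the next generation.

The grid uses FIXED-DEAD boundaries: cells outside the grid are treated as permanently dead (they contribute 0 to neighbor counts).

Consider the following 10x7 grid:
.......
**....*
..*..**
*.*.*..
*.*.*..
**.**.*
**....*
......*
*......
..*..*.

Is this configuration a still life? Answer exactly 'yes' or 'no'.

Compute generation 1 and compare to generation 0 (given above):
Generation 1:
.......
.*...**
*.**.**
..*.*..
*.*.*..
...**..
***...*
**.....
.......
.......
Cell (1,0) differs: gen0=1 vs gen1=0 -> NOT a still life.

Answer: no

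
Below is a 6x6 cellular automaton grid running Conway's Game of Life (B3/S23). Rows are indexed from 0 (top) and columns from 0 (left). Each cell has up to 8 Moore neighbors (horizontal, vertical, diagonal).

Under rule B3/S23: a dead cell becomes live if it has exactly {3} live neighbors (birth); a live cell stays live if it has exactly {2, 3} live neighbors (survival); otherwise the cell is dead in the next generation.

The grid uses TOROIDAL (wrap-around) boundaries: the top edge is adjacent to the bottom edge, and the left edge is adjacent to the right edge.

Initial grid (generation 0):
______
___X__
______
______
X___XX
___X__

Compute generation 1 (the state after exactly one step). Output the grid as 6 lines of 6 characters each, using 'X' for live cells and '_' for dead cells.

Simulating step by step:
Generation 0 (given above): 5 live cells
Generation 1: 5 live cells
(generation 1 grid is the final answer)

Answer: ______
______
______
_____X
____XX
____XX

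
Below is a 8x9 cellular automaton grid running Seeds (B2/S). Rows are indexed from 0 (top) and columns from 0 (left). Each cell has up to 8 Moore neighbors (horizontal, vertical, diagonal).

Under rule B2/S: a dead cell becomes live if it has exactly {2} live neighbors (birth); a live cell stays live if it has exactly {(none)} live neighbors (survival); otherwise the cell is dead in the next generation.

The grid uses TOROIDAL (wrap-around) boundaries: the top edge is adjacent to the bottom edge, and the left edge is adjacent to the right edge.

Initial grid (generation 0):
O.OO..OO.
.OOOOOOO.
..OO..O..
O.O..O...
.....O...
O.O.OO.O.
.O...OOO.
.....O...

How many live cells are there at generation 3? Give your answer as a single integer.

Answer: 18

Derivation:
Simulating step by step:
Generation 0 (given above): 29 live cells
Generation 1: 11 live cells
.........
O........
O.......O
.........
O.O......
...O.....
O.OO.....
O..O.....
Generation 2: 13 live cells
OO......O
.O.......
.O.......
.........
.O.O.....
O...O...O
........O
....O...O
Generation 3: 18 live cells
..O....O.
........O
O.O......
OO.......
..O.O...O
.OOO...O.
...OOO...
.O.......
Population at generation 3: 18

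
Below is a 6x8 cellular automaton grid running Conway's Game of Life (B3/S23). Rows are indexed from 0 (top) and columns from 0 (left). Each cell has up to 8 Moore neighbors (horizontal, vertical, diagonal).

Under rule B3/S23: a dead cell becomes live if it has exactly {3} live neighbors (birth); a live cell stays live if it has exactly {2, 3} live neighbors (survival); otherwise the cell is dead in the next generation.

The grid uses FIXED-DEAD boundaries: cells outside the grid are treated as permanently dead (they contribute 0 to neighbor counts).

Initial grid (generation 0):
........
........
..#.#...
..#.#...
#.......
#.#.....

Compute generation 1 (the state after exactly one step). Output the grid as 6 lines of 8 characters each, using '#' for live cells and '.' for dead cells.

Simulating step by step:
Generation 0 (given above): 7 live cells
Generation 1: 3 live cells
(generation 1 grid is the final answer)

Answer: ........
........
........
.#......
...#....
.#......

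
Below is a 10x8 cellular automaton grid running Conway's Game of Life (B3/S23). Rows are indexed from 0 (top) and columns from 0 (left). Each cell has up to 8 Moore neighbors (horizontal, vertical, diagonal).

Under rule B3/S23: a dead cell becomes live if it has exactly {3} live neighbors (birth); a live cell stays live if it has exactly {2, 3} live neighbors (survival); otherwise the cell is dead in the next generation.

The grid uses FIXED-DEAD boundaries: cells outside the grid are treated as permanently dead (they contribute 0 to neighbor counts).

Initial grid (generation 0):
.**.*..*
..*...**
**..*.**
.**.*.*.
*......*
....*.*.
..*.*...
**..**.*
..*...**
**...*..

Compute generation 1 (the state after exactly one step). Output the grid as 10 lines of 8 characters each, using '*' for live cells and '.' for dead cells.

Simulating step by step:
Generation 0 (given above): 33 live cells
Generation 1: 30 live cells
(generation 1 grid is the final answer)

Answer: .***..**
*.*.....
*.......
..**..*.
.*.*..**
...*.*..
.*..*.*.
.**.**.*
..*.*..*
.*....*.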